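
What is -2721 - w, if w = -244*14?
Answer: 695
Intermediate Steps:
w = -3416
-2721 - w = -2721 - 1*(-3416) = -2721 + 3416 = 695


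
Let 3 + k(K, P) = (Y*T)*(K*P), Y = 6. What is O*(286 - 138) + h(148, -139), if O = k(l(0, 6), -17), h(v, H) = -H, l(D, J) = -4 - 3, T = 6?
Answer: 633727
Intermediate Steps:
l(D, J) = -7
k(K, P) = -3 + 36*K*P (k(K, P) = -3 + (6*6)*(K*P) = -3 + 36*(K*P) = -3 + 36*K*P)
O = 4281 (O = -3 + 36*(-7)*(-17) = -3 + 4284 = 4281)
O*(286 - 138) + h(148, -139) = 4281*(286 - 138) - 1*(-139) = 4281*148 + 139 = 633588 + 139 = 633727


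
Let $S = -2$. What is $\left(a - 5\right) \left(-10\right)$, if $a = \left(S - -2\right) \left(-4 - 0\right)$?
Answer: $50$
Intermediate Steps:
$a = 0$ ($a = \left(-2 - -2\right) \left(-4 - 0\right) = \left(-2 + 2\right) \left(-4 + 0\right) = 0 \left(-4\right) = 0$)
$\left(a - 5\right) \left(-10\right) = \left(0 - 5\right) \left(-10\right) = \left(-5\right) \left(-10\right) = 50$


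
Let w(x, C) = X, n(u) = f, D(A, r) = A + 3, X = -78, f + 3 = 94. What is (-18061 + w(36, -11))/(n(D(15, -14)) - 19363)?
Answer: 1649/1752 ≈ 0.94121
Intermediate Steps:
f = 91 (f = -3 + 94 = 91)
D(A, r) = 3 + A
n(u) = 91
w(x, C) = -78
(-18061 + w(36, -11))/(n(D(15, -14)) - 19363) = (-18061 - 78)/(91 - 19363) = -18139/(-19272) = -18139*(-1/19272) = 1649/1752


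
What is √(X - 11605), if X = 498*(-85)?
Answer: I*√53935 ≈ 232.24*I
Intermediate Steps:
X = -42330
√(X - 11605) = √(-42330 - 11605) = √(-53935) = I*√53935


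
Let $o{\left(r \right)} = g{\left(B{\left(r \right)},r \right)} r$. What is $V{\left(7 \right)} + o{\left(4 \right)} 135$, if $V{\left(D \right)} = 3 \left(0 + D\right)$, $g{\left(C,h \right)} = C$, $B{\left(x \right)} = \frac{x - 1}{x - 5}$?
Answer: $-1599$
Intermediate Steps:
$B{\left(x \right)} = \frac{-1 + x}{-5 + x}$
$o{\left(r \right)} = \frac{r \left(-1 + r\right)}{-5 + r}$ ($o{\left(r \right)} = \frac{-1 + r}{-5 + r} r = \frac{r \left(-1 + r\right)}{-5 + r}$)
$V{\left(D \right)} = 3 D$
$V{\left(7 \right)} + o{\left(4 \right)} 135 = 3 \cdot 7 + \frac{4 \left(-1 + 4\right)}{-5 + 4} \cdot 135 = 21 + 4 \frac{1}{-1} \cdot 3 \cdot 135 = 21 + 4 \left(-1\right) 3 \cdot 135 = 21 - 1620 = -1599$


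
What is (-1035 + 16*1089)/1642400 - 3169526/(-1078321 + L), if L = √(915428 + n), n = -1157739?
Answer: 704049544178376041/238717999303565600 + 1584763*I*√242311/581388210676 ≈ 2.9493 + 0.0013418*I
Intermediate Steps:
L = I*√242311 (L = √(915428 - 1157739) = √(-242311) = I*√242311 ≈ 492.25*I)
(-1035 + 16*1089)/1642400 - 3169526/(-1078321 + L) = (-1035 + 16*1089)/1642400 - 3169526/(-1078321 + I*√242311) = (-1035 + 17424)*(1/1642400) - 3169526/(-1078321 + I*√242311) = 16389*(1/1642400) - 3169526/(-1078321 + I*√242311) = 16389/1642400 - 3169526/(-1078321 + I*√242311)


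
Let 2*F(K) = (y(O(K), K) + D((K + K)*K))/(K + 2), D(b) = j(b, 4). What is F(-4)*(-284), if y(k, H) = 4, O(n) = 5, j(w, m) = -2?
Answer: 142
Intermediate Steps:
D(b) = -2
F(K) = 1/(2 + K) (F(K) = ((4 - 2)/(K + 2))/2 = (2/(2 + K))/2 = 1/(2 + K))
F(-4)*(-284) = -284/(2 - 4) = -284/(-2) = -½*(-284) = 142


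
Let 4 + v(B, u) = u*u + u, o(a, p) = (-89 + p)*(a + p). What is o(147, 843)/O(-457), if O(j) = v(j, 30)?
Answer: 373230/463 ≈ 806.11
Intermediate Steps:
v(B, u) = -4 + u + u² (v(B, u) = -4 + (u*u + u) = -4 + (u² + u) = -4 + (u + u²) = -4 + u + u²)
O(j) = 926 (O(j) = -4 + 30 + 30² = -4 + 30 + 900 = 926)
o(147, 843)/O(-457) = (843² - 89*147 - 89*843 + 147*843)/926 = (710649 - 13083 - 75027 + 123921)*(1/926) = 746460*(1/926) = 373230/463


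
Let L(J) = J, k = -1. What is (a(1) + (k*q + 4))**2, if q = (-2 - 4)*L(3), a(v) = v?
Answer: 529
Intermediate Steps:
q = -18 (q = (-2 - 4)*3 = -6*3 = -18)
(a(1) + (k*q + 4))**2 = (1 + (-1*(-18) + 4))**2 = (1 + (18 + 4))**2 = (1 + 22)**2 = 23**2 = 529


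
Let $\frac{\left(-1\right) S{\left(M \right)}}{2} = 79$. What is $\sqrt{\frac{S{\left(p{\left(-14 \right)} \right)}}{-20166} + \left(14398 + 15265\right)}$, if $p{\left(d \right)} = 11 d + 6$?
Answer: $\frac{2 \sqrt{753936431241}}{10083} \approx 172.23$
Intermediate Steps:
$p{\left(d \right)} = 6 + 11 d$
$S{\left(M \right)} = -158$ ($S{\left(M \right)} = \left(-2\right) 79 = -158$)
$\sqrt{\frac{S{\left(p{\left(-14 \right)} \right)}}{-20166} + \left(14398 + 15265\right)} = \sqrt{- \frac{158}{-20166} + \left(14398 + 15265\right)} = \sqrt{\left(-158\right) \left(- \frac{1}{20166}\right) + 29663} = \sqrt{\frac{79}{10083} + 29663} = \sqrt{\frac{299092108}{10083}} = \frac{2 \sqrt{753936431241}}{10083}$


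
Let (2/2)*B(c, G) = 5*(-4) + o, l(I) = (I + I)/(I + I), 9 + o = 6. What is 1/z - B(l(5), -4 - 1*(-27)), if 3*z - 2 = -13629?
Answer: 313418/13627 ≈ 23.000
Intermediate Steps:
o = -3 (o = -9 + 6 = -3)
z = -13627/3 (z = ⅔ + (⅓)*(-13629) = ⅔ - 4543 = -13627/3 ≈ -4542.3)
l(I) = 1 (l(I) = (2*I)/((2*I)) = (2*I)*(1/(2*I)) = 1)
B(c, G) = -23 (B(c, G) = 5*(-4) - 3 = -20 - 3 = -23)
1/z - B(l(5), -4 - 1*(-27)) = 1/(-13627/3) - 1*(-23) = -3/13627 + 23 = 313418/13627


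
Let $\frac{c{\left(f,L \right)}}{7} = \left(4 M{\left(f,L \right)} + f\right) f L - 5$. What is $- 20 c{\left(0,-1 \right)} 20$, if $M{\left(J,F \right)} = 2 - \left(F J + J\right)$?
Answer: $14000$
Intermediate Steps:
$M{\left(J,F \right)} = 2 - J - F J$ ($M{\left(J,F \right)} = 2 - \left(J + F J\right) = 2 - J - F J$)
$c{\left(f,L \right)} = -35 + 7 L f \left(8 - 3 f - 4 L f\right)$ ($c{\left(f,L \right)} = 7 \left(\left(4 \left(2 - f - L f\right) + f\right) f L - 5\right) = 7 \left(\left(\left(8 - 4 f - 4 L f\right) + f\right) f L - 5\right) = 7 \left(\left(8 - 3 f - 4 L f\right) f L - 5\right) = 7 \left(f \left(8 - 3 f - 4 L f\right) L - 5\right) = 7 \left(L f \left(8 - 3 f - 4 L f\right) - 5\right) = 7 \left(-5 + L f \left(8 - 3 f - 4 L f\right)\right) = -35 + 7 L f \left(8 - 3 f - 4 L f\right)$)
$- 20 c{\left(0,-1 \right)} 20 = - 20 \left(-35 + 7 \left(-1\right) 0^{2} - \left(-28\right) 0 \left(-2 + 0 - 0\right)\right) 20 = - 20 \left(-35 + 7 \left(-1\right) 0 - \left(-28\right) 0 \left(-2 + 0 + 0\right)\right) 20 = - 20 \left(-35 + 0 - \left(-28\right) 0 \left(-2\right)\right) 20 = - 20 \left(-35 + 0 + 0\right) 20 = \left(-20\right) \left(-35\right) 20 = 700 \cdot 20 = 14000$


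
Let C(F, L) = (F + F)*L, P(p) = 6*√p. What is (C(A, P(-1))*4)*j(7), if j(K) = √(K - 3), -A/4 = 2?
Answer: -768*I ≈ -768.0*I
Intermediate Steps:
A = -8 (A = -4*2 = -8)
j(K) = √(-3 + K)
C(F, L) = 2*F*L (C(F, L) = (2*F)*L = 2*F*L)
(C(A, P(-1))*4)*j(7) = ((2*(-8)*(6*√(-1)))*4)*√(-3 + 7) = ((2*(-8)*(6*I))*4)*√4 = (-96*I*4)*2 = -384*I*2 = -768*I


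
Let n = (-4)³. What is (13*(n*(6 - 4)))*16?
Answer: -26624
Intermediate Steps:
n = -64
(13*(n*(6 - 4)))*16 = (13*(-64*(6 - 4)))*16 = (13*(-64*2))*16 = (13*(-128))*16 = -1664*16 = -26624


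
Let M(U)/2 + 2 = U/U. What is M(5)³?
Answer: -8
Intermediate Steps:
M(U) = -2 (M(U) = -4 + 2*(U/U) = -4 + 2*1 = -4 + 2 = -2)
M(5)³ = (-2)³ = -8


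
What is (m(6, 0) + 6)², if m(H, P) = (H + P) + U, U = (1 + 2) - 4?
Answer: 121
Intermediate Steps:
U = -1 (U = 3 - 4 = -1)
m(H, P) = -1 + H + P (m(H, P) = (H + P) - 1 = -1 + H + P)
(m(6, 0) + 6)² = ((-1 + 6 + 0) + 6)² = (5 + 6)² = 11² = 121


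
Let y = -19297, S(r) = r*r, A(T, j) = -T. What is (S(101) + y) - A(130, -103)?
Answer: -8966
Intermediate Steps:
S(r) = r²
(S(101) + y) - A(130, -103) = (101² - 19297) - (-1)*130 = (10201 - 19297) - 1*(-130) = -9096 + 130 = -8966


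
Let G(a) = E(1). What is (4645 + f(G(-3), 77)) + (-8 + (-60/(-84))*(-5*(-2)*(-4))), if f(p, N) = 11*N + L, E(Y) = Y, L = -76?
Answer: 37656/7 ≈ 5379.4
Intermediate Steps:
G(a) = 1
f(p, N) = -76 + 11*N (f(p, N) = 11*N - 76 = -76 + 11*N)
(4645 + f(G(-3), 77)) + (-8 + (-60/(-84))*(-5*(-2)*(-4))) = (4645 + (-76 + 11*77)) + (-8 + (-60/(-84))*(-5*(-2)*(-4))) = (4645 + (-76 + 847)) + (-8 + (-60*(-1/84))*(10*(-4))) = (4645 + 771) + (-8 + (5/7)*(-40)) = 5416 + (-8 - 200/7) = 5416 - 256/7 = 37656/7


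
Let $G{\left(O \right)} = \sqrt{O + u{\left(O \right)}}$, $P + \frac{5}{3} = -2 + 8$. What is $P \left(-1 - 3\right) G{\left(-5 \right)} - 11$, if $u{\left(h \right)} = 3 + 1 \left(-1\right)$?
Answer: $-11 - \frac{52 i \sqrt{3}}{3} \approx -11.0 - 30.022 i$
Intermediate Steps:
$P = \frac{13}{3}$ ($P = - \frac{5}{3} + \left(-2 + 8\right) = - \frac{5}{3} + 6 = \frac{13}{3} \approx 4.3333$)
$u{\left(h \right)} = 2$ ($u{\left(h \right)} = 3 - 1 = 2$)
$G{\left(O \right)} = \sqrt{2 + O}$ ($G{\left(O \right)} = \sqrt{O + 2} = \sqrt{2 + O}$)
$P \left(-1 - 3\right) G{\left(-5 \right)} - 11 = \frac{13 \left(-1 - 3\right) \sqrt{2 - 5}}{3} - 11 = \frac{13 \left(- 4 \sqrt{-3}\right)}{3} - 11 = \frac{13 \left(- 4 i \sqrt{3}\right)}{3} - 11 = - \frac{52 i \sqrt{3}}{3} - 11 = -11 - \frac{52 i \sqrt{3}}{3}$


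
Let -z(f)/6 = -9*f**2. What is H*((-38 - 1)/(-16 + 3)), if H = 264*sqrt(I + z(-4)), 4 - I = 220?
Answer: 14256*sqrt(2) ≈ 20161.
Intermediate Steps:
z(f) = 54*f**2 (z(f) = -(-54)*f**2 = 54*f**2)
I = -216 (I = 4 - 1*220 = 4 - 220 = -216)
H = 4752*sqrt(2) (H = 264*sqrt(-216 + 54*(-4)**2) = 264*sqrt(-216 + 54*16) = 264*sqrt(-216 + 864) = 264*sqrt(648) = 264*(18*sqrt(2)) = 4752*sqrt(2) ≈ 6720.3)
H*((-38 - 1)/(-16 + 3)) = (4752*sqrt(2))*((-38 - 1)/(-16 + 3)) = (4752*sqrt(2))*(-39/(-13)) = (4752*sqrt(2))*(-39*(-1/13)) = (4752*sqrt(2))*3 = 14256*sqrt(2)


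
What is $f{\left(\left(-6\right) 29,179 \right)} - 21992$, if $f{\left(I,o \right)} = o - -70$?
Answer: $-21743$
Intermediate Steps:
$f{\left(I,o \right)} = 70 + o$ ($f{\left(I,o \right)} = o + 70 = 70 + o$)
$f{\left(\left(-6\right) 29,179 \right)} - 21992 = \left(70 + 179\right) - 21992 = 249 - 21992 = -21743$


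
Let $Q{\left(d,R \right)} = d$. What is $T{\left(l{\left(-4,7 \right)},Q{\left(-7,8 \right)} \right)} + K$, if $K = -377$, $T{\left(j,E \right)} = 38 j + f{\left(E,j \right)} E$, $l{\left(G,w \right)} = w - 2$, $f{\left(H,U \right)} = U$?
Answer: $-222$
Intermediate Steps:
$l{\left(G,w \right)} = -2 + w$
$T{\left(j,E \right)} = 38 j + E j$ ($T{\left(j,E \right)} = 38 j + j E = 38 j + E j$)
$T{\left(l{\left(-4,7 \right)},Q{\left(-7,8 \right)} \right)} + K = \left(-2 + 7\right) \left(38 - 7\right) - 377 = 5 \cdot 31 - 377 = 155 - 377 = -222$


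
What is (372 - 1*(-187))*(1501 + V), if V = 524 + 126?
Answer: 1202409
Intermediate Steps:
V = 650
(372 - 1*(-187))*(1501 + V) = (372 - 1*(-187))*(1501 + 650) = (372 + 187)*2151 = 559*2151 = 1202409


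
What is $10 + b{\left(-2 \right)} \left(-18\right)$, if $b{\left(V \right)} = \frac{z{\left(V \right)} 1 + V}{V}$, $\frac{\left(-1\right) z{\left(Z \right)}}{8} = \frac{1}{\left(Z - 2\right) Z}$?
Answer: $-17$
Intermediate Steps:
$z{\left(Z \right)} = - \frac{8}{Z \left(-2 + Z\right)}$ ($z{\left(Z \right)} = - 8 \frac{1}{\left(Z - 2\right) Z} = - 8 \frac{1}{\left(-2 + Z\right) Z} = - 8 \frac{1}{Z \left(-2 + Z\right)} = - \frac{8}{Z \left(-2 + Z\right)}$)
$b{\left(V \right)} = \frac{V - \frac{8}{V \left(-2 + V\right)}}{V}$ ($b{\left(V \right)} = \frac{- \frac{8}{V \left(-2 + V\right)} 1 + V}{V} = \frac{- \frac{8}{V \left(-2 + V\right)} + V}{V} = \frac{V - \frac{8}{V \left(-2 + V\right)}}{V}$)
$10 + b{\left(-2 \right)} \left(-18\right) = 10 + \frac{-8 + \left(-2\right)^{2} \left(-2 - 2\right)}{4 \left(-2 - 2\right)} \left(-18\right) = 10 + \frac{-8 + 4 \left(-4\right)}{4 \left(-4\right)} \left(-18\right) = 10 + \frac{1}{4} \left(- \frac{1}{4}\right) \left(-8 - 16\right) \left(-18\right) = 10 + \frac{1}{4} \left(- \frac{1}{4}\right) \left(-24\right) \left(-18\right) = 10 + \frac{3}{2} \left(-18\right) = 10 - 27 = -17$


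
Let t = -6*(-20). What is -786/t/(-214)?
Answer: 131/4280 ≈ 0.030607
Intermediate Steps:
t = 120
-786/t/(-214) = -786/120/(-214) = -786*1/120*(-1/214) = -131/20*(-1/214) = 131/4280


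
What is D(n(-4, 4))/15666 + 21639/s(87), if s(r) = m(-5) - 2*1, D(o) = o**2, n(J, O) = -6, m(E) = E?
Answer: -8071341/2611 ≈ -3091.3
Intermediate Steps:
s(r) = -7 (s(r) = -5 - 2*1 = -5 - 2 = -7)
D(n(-4, 4))/15666 + 21639/s(87) = (-6)**2/15666 + 21639/(-7) = 36*(1/15666) + 21639*(-1/7) = 6/2611 - 21639/7 = -8071341/2611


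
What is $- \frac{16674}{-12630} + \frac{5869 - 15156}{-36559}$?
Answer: $\frac{121146596}{76956695} \approx 1.5742$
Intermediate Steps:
$- \frac{16674}{-12630} + \frac{5869 - 15156}{-36559} = \left(-16674\right) \left(- \frac{1}{12630}\right) + \left(5869 - 15156\right) \left(- \frac{1}{36559}\right) = \frac{2779}{2105} - - \frac{9287}{36559} = \frac{2779}{2105} + \frac{9287}{36559} = \frac{121146596}{76956695}$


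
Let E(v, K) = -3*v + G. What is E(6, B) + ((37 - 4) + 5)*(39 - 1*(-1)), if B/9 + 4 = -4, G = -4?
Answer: 1498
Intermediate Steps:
B = -72 (B = -36 + 9*(-4) = -36 - 36 = -72)
E(v, K) = -4 - 3*v (E(v, K) = -3*v - 4 = -4 - 3*v)
E(6, B) + ((37 - 4) + 5)*(39 - 1*(-1)) = (-4 - 3*6) + ((37 - 4) + 5)*(39 - 1*(-1)) = (-4 - 18) + (33 + 5)*(39 + 1) = -22 + 38*40 = -22 + 1520 = 1498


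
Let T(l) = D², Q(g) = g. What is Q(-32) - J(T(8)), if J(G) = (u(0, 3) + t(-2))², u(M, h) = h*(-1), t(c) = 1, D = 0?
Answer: -36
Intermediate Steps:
u(M, h) = -h
T(l) = 0 (T(l) = 0² = 0)
J(G) = 4 (J(G) = (-1*3 + 1)² = (-3 + 1)² = (-2)² = 4)
Q(-32) - J(T(8)) = -32 - 1*4 = -32 - 4 = -36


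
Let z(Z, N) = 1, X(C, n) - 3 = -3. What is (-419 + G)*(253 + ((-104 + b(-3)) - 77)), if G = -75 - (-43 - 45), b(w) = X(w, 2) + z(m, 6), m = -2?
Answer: -29638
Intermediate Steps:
X(C, n) = 0 (X(C, n) = 3 - 3 = 0)
b(w) = 1 (b(w) = 0 + 1 = 1)
G = 13 (G = -75 - 1*(-88) = -75 + 88 = 13)
(-419 + G)*(253 + ((-104 + b(-3)) - 77)) = (-419 + 13)*(253 + ((-104 + 1) - 77)) = -406*(253 + (-103 - 77)) = -406*(253 - 180) = -406*73 = -29638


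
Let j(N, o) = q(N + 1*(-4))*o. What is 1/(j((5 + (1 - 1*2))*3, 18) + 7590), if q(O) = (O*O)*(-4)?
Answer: 1/2982 ≈ 0.00033535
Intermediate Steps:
q(O) = -4*O**2 (q(O) = O**2*(-4) = -4*O**2)
j(N, o) = -4*o*(-4 + N)**2 (j(N, o) = (-4*(N + 1*(-4))**2)*o = (-4*(N - 4)**2)*o = (-4*(-4 + N)**2)*o = -4*o*(-4 + N)**2)
1/(j((5 + (1 - 1*2))*3, 18) + 7590) = 1/(-4*18*(-4 + (5 + (1 - 1*2))*3)**2 + 7590) = 1/(-4*18*(-4 + (5 + (1 - 2))*3)**2 + 7590) = 1/(-4*18*(-4 + (5 - 1)*3)**2 + 7590) = 1/(-4*18*(-4 + 4*3)**2 + 7590) = 1/(-4*18*(-4 + 12)**2 + 7590) = 1/(-4*18*8**2 + 7590) = 1/(-4*18*64 + 7590) = 1/(-4608 + 7590) = 1/2982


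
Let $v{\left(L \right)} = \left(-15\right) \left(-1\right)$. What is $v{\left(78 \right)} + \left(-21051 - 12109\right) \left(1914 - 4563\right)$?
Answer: $87840855$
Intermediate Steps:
$v{\left(L \right)} = 15$
$v{\left(78 \right)} + \left(-21051 - 12109\right) \left(1914 - 4563\right) = 15 + \left(-21051 - 12109\right) \left(1914 - 4563\right) = 15 - -87840840 = 15 + 87840840 = 87840855$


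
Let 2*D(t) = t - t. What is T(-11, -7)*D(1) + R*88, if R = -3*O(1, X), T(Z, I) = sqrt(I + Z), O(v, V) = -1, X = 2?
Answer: 264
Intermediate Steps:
D(t) = 0 (D(t) = (t - t)/2 = (1/2)*0 = 0)
R = 3 (R = -3*(-1) = 3)
T(-11, -7)*D(1) + R*88 = sqrt(-7 - 11)*0 + 3*88 = sqrt(-18)*0 + 264 = (3*I*sqrt(2))*0 + 264 = 0 + 264 = 264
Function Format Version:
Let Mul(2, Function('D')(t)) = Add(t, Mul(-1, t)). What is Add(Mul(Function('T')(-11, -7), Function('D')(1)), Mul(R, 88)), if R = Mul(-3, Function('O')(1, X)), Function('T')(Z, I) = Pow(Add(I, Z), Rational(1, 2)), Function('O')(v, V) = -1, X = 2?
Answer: 264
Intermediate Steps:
Function('D')(t) = 0 (Function('D')(t) = Mul(Rational(1, 2), Add(t, Mul(-1, t))) = Mul(Rational(1, 2), 0) = 0)
R = 3 (R = Mul(-3, -1) = 3)
Add(Mul(Function('T')(-11, -7), Function('D')(1)), Mul(R, 88)) = Add(Mul(Pow(Add(-7, -11), Rational(1, 2)), 0), Mul(3, 88)) = Add(Mul(Pow(-18, Rational(1, 2)), 0), 264) = Add(Mul(Mul(3, I, Pow(2, Rational(1, 2))), 0), 264) = Add(0, 264) = 264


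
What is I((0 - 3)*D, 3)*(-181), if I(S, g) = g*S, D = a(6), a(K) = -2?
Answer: -3258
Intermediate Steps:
D = -2
I(S, g) = S*g
I((0 - 3)*D, 3)*(-181) = (((0 - 3)*(-2))*3)*(-181) = (-3*(-2)*3)*(-181) = (6*3)*(-181) = 18*(-181) = -3258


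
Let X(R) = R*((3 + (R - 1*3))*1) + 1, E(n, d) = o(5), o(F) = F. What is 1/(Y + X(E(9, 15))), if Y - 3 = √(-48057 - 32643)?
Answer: 29/81541 - 10*I*√807/81541 ≈ 0.00035565 - 0.0034839*I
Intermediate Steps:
E(n, d) = 5
X(R) = 1 + R² (X(R) = R*((3 + (R - 3))*1) + 1 = R*((3 + (-3 + R))*1) + 1 = R*(R*1) + 1 = R*R + 1 = R² + 1 = 1 + R²)
Y = 3 + 10*I*√807 (Y = 3 + √(-48057 - 32643) = 3 + √(-80700) = 3 + 10*I*√807 ≈ 3.0 + 284.08*I)
1/(Y + X(E(9, 15))) = 1/((3 + 10*I*√807) + (1 + 5²)) = 1/((3 + 10*I*√807) + (1 + 25)) = 1/((3 + 10*I*√807) + 26) = 1/(29 + 10*I*√807)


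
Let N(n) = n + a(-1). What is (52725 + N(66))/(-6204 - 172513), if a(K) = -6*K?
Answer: -52797/178717 ≈ -0.29542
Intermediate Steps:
N(n) = 6 + n (N(n) = n - 6*(-1) = n + 6 = 6 + n)
(52725 + N(66))/(-6204 - 172513) = (52725 + (6 + 66))/(-6204 - 172513) = (52725 + 72)/(-178717) = 52797*(-1/178717) = -52797/178717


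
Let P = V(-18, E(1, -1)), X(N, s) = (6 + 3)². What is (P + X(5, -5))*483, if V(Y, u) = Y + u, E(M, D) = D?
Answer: 29946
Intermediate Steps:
X(N, s) = 81 (X(N, s) = 9² = 81)
P = -19 (P = -18 - 1 = -19)
(P + X(5, -5))*483 = (-19 + 81)*483 = 62*483 = 29946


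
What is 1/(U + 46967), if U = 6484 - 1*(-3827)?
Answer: 1/57278 ≈ 1.7459e-5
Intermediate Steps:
U = 10311 (U = 6484 + 3827 = 10311)
1/(U + 46967) = 1/(10311 + 46967) = 1/57278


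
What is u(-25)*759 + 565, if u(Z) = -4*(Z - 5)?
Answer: 91645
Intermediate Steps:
u(Z) = 20 - 4*Z (u(Z) = -4*(-5 + Z) = 20 - 4*Z)
u(-25)*759 + 565 = (20 - 4*(-25))*759 + 565 = (20 + 100)*759 + 565 = 120*759 + 565 = 91080 + 565 = 91645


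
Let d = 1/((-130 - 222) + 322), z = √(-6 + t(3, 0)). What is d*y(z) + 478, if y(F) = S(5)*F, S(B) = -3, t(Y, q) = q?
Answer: 478 + I*√6/10 ≈ 478.0 + 0.24495*I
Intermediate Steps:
z = I*√6 (z = √(-6 + 0) = √(-6) = I*√6 ≈ 2.4495*I)
y(F) = -3*F
d = -1/30 (d = 1/(-352 + 322) = 1/(-30) = -1/30 ≈ -0.033333)
d*y(z) + 478 = -(-1)*I*√6/10 + 478 = I*√6/10 + 478 = 478 + I*√6/10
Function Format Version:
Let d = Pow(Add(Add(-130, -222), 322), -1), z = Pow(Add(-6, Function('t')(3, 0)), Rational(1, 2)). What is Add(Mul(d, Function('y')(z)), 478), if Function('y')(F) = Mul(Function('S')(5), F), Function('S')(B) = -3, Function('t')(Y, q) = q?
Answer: Add(478, Mul(Rational(1, 10), I, Pow(6, Rational(1, 2)))) ≈ Add(478.00, Mul(0.24495, I))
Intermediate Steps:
z = Mul(I, Pow(6, Rational(1, 2))) (z = Pow(Add(-6, 0), Rational(1, 2)) = Pow(-6, Rational(1, 2)) = Mul(I, Pow(6, Rational(1, 2))) ≈ Mul(2.4495, I))
Function('y')(F) = Mul(-3, F)
d = Rational(-1, 30) (d = Pow(Add(-352, 322), -1) = Pow(-30, -1) = Rational(-1, 30) ≈ -0.033333)
Add(Mul(d, Function('y')(z)), 478) = Add(Mul(Rational(-1, 30), Mul(-3, Mul(I, Pow(6, Rational(1, 2))))), 478) = Add(Mul(Rational(-1, 30), Mul(-3, I, Pow(6, Rational(1, 2)))), 478) = Add(Mul(Rational(1, 10), I, Pow(6, Rational(1, 2))), 478) = Add(478, Mul(Rational(1, 10), I, Pow(6, Rational(1, 2))))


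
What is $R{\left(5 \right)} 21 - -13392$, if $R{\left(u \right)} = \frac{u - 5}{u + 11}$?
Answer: $13392$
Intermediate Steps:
$R{\left(u \right)} = \frac{-5 + u}{11 + u}$
$R{\left(5 \right)} 21 - -13392 = \frac{-5 + 5}{11 + 5} \cdot 21 - -13392 = \frac{1}{16} \cdot 0 \cdot 21 + 13392 = 0 \cdot 21 + 13392 = 0 + 13392 = 13392$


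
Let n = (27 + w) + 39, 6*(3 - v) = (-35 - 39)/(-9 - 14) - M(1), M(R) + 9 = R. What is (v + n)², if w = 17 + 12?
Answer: 4888521/529 ≈ 9241.1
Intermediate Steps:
M(R) = -9 + R
w = 29
v = 26/23 (v = 3 - ((-35 - 39)/(-9 - 14) - (-9 + 1))/6 = 3 - (-74/(-23) - 1*(-8))/6 = 3 - (-74*(-1/23) + 8)/6 = 3 - (74/23 + 8)/6 = 3 - ⅙*258/23 = 3 - 43/23 = 26/23 ≈ 1.1304)
n = 95 (n = (27 + 29) + 39 = 56 + 39 = 95)
(v + n)² = (26/23 + 95)² = (2211/23)² = 4888521/529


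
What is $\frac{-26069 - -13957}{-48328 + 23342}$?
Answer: $\frac{6056}{12493} \approx 0.48475$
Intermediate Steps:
$\frac{-26069 - -13957}{-48328 + 23342} = \frac{-26069 + \left(-1507 + 15464\right)}{-24986} = \left(-26069 + 13957\right) \left(- \frac{1}{24986}\right) = \left(-12112\right) \left(- \frac{1}{24986}\right) = \frac{6056}{12493}$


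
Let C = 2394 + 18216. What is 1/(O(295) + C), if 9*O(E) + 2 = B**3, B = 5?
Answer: 3/61871 ≈ 4.8488e-5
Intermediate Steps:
O(E) = 41/3 (O(E) = -2/9 + (1/9)*5**3 = -2/9 + (1/9)*125 = -2/9 + 125/9 = 41/3)
C = 20610
1/(O(295) + C) = 1/(41/3 + 20610) = 1/(61871/3) = 3/61871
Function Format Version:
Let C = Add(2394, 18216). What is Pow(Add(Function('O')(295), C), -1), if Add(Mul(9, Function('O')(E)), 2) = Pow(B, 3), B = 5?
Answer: Rational(3, 61871) ≈ 4.8488e-5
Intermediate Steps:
Function('O')(E) = Rational(41, 3) (Function('O')(E) = Add(Rational(-2, 9), Mul(Rational(1, 9), Pow(5, 3))) = Add(Rational(-2, 9), Mul(Rational(1, 9), 125)) = Add(Rational(-2, 9), Rational(125, 9)) = Rational(41, 3))
C = 20610
Pow(Add(Function('O')(295), C), -1) = Pow(Add(Rational(41, 3), 20610), -1) = Pow(Rational(61871, 3), -1) = Rational(3, 61871)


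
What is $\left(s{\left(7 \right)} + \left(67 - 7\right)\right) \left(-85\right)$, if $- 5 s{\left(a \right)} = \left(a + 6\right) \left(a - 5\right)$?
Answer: $-4658$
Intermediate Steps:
$s{\left(a \right)} = - \frac{\left(-5 + a\right) \left(6 + a\right)}{5}$ ($s{\left(a \right)} = - \frac{\left(a + 6\right) \left(a - 5\right)}{5} = - \frac{\left(6 + a\right) \left(-5 + a\right)}{5} = - \frac{\left(-5 + a\right) \left(6 + a\right)}{5}$)
$\left(s{\left(7 \right)} + \left(67 - 7\right)\right) \left(-85\right) = \left(\left(6 - \frac{7}{5} - \frac{7^{2}}{5}\right) + \left(67 - 7\right)\right) \left(-85\right) = \left(\left(6 - \frac{7}{5} - \frac{49}{5}\right) + \left(67 - 7\right)\right) \left(-85\right) = \left(\left(6 - \frac{7}{5} - \frac{49}{5}\right) + 60\right) \left(-85\right) = \left(- \frac{26}{5} + 60\right) \left(-85\right) = \frac{274}{5} \left(-85\right) = -4658$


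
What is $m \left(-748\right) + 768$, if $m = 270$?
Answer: $-201192$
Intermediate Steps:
$m \left(-748\right) + 768 = 270 \left(-748\right) + 768 = -201960 + 768 = -201192$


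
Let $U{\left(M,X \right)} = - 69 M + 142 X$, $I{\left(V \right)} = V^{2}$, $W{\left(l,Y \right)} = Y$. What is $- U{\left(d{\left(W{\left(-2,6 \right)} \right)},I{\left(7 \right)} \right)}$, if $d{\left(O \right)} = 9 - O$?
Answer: $-6751$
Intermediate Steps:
$- U{\left(d{\left(W{\left(-2,6 \right)} \right)},I{\left(7 \right)} \right)} = - (- 69 \left(9 - 6\right) + 142 \cdot 7^{2}) = - (- 69 \left(9 - 6\right) + 142 \cdot 49) = - (\left(-69\right) 3 + 6958) = - (-207 + 6958) = \left(-1\right) 6751 = -6751$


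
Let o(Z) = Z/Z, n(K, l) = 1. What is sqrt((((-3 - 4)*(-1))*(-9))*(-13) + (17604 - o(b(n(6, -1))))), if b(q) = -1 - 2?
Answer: sqrt(18422) ≈ 135.73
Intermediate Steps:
b(q) = -3
o(Z) = 1
sqrt((((-3 - 4)*(-1))*(-9))*(-13) + (17604 - o(b(n(6, -1))))) = sqrt((((-3 - 4)*(-1))*(-9))*(-13) + (17604 - 1*1)) = sqrt((-7*(-1)*(-9))*(-13) + (17604 - 1)) = sqrt((7*(-9))*(-13) + 17603) = sqrt(-63*(-13) + 17603) = sqrt(819 + 17603) = sqrt(18422)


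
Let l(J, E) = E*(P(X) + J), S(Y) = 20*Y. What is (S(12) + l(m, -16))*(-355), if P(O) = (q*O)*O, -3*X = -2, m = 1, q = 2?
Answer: -670240/9 ≈ -74471.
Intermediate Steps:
X = 2/3 (X = -1/3*(-2) = 2/3 ≈ 0.66667)
P(O) = 2*O**2 (P(O) = (2*O)*O = 2*O**2)
l(J, E) = E*(8/9 + J) (l(J, E) = E*(2*(2/3)**2 + J) = E*(2*(4/9) + J) = E*(8/9 + J))
(S(12) + l(m, -16))*(-355) = (20*12 + (1/9)*(-16)*(8 + 9*1))*(-355) = (240 + (1/9)*(-16)*(8 + 9))*(-355) = (240 + (1/9)*(-16)*17)*(-355) = (240 - 272/9)*(-355) = (1888/9)*(-355) = -670240/9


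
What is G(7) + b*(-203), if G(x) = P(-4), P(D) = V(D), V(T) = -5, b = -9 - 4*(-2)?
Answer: 198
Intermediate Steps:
b = -1 (b = -9 + 8 = -1)
P(D) = -5
G(x) = -5
G(7) + b*(-203) = -5 - 1*(-203) = -5 + 203 = 198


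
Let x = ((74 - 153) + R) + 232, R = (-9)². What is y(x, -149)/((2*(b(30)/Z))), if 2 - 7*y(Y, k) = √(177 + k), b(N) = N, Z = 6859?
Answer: 6859/210 - 6859*√7/210 ≈ -53.753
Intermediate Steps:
R = 81
x = 234 (x = ((74 - 153) + 81) + 232 = (-79 + 81) + 232 = 2 + 232 = 234)
y(Y, k) = 2/7 - √(177 + k)/7
y(x, -149)/((2*(b(30)/Z))) = (2/7 - √(177 - 149)/7)/((2*(30/6859))) = (2/7 - 2*√7/7)/((2*(30*(1/6859)))) = (2/7 - 2*√7/7)/((2*(30/6859))) = (2/7 - 2*√7/7)/(60/6859) = (2/7 - 2*√7/7)*(6859/60) = 6859/210 - 6859*√7/210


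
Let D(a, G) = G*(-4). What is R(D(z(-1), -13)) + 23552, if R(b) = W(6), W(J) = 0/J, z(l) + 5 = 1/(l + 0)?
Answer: 23552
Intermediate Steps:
z(l) = -5 + 1/l (z(l) = -5 + 1/(l + 0) = -5 + 1/l)
W(J) = 0
D(a, G) = -4*G
R(b) = 0
R(D(z(-1), -13)) + 23552 = 0 + 23552 = 23552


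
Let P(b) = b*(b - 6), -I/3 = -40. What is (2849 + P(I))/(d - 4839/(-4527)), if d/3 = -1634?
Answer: -24942261/7395505 ≈ -3.3726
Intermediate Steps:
I = 120 (I = -3*(-40) = 120)
P(b) = b*(-6 + b)
d = -4902 (d = 3*(-1634) = -4902)
(2849 + P(I))/(d - 4839/(-4527)) = (2849 + 120*(-6 + 120))/(-4902 - 4839/(-4527)) = (2849 + 120*114)/(-4902 - 4839*(-1/4527)) = (2849 + 13680)/(-4902 + 1613/1509) = 16529/(-7395505/1509) = 16529*(-1509/7395505) = -24942261/7395505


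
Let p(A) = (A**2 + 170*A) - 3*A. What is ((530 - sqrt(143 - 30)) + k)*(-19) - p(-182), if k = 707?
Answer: -26233 + 19*sqrt(113) ≈ -26031.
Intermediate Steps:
p(A) = A**2 + 167*A
((530 - sqrt(143 - 30)) + k)*(-19) - p(-182) = ((530 - sqrt(143 - 30)) + 707)*(-19) - (-182)*(167 - 182) = ((530 - sqrt(113)) + 707)*(-19) - (-182)*(-15) = (1237 - sqrt(113))*(-19) - 1*2730 = (-23503 + 19*sqrt(113)) - 2730 = -26233 + 19*sqrt(113)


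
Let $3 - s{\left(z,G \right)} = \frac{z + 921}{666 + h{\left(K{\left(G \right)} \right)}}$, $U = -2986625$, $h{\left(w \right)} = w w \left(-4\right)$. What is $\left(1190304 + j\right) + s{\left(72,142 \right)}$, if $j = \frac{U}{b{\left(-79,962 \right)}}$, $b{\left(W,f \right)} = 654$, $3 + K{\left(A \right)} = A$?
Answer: $\frac{14853819825994}{12527043} \approx 1.1857 \cdot 10^{6}$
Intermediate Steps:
$K{\left(A \right)} = -3 + A$
$h{\left(w \right)} = - 4 w^{2}$ ($h{\left(w \right)} = w^{2} \left(-4\right) = - 4 w^{2}$)
$s{\left(z,G \right)} = 3 - \frac{921 + z}{666 - 4 \left(-3 + G\right)^{2}}$ ($s{\left(z,G \right)} = 3 - \frac{z + 921}{666 - 4 \left(-3 + G\right)^{2}} = 3 - \frac{921 + z}{666 - 4 \left(-3 + G\right)^{2}}$)
$j = - \frac{2986625}{654} \approx -4566.7$
$\left(1190304 + j\right) + s{\left(72,142 \right)} = \left(1190304 - \frac{2986625}{654}\right) + \frac{-1077 + 72 + 12 \left(-3 + 142\right)^{2}}{2 \left(-333 + 2 \left(-3 + 142\right)^{2}\right)} = \frac{775472191}{654} + \frac{-1077 + 72 + 12 \cdot 139^{2}}{2 \left(-333 + 2 \cdot 139^{2}\right)} = \frac{775472191}{654} + \frac{-1077 + 72 + 12 \cdot 19321}{2 \left(-333 + 2 \cdot 19321\right)} = \frac{775472191}{654} + \frac{-1077 + 72 + 231852}{2 \left(-333 + 38642\right)} = \frac{775472191}{654} + \frac{1}{2} \cdot \frac{1}{38309} \cdot 230847 = \frac{775472191}{654} + \frac{230847}{76618} = \frac{14853819825994}{12527043}$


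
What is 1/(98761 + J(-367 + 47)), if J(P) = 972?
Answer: 1/99733 ≈ 1.0027e-5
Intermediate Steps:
1/(98761 + J(-367 + 47)) = 1/(98761 + 972) = 1/99733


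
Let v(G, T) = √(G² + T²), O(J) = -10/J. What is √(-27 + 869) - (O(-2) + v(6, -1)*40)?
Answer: -5 + √842 - 40*√37 ≈ -219.29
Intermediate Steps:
√(-27 + 869) - (O(-2) + v(6, -1)*40) = √(-27 + 869) - (-10/(-2) + √(6² + (-1)²)*40) = √842 - (-10*(-½) + √(36 + 1)*40) = √842 - (5 + √37*40) = √842 - (5 + 40*√37) = √842 + (-5 - 40*√37) = -5 + √842 - 40*√37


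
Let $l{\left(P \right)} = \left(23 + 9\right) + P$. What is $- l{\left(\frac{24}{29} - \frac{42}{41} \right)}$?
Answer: $- \frac{37814}{1189} \approx -31.803$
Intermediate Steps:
$l{\left(P \right)} = 32 + P$
$- l{\left(\frac{24}{29} - \frac{42}{41} \right)} = - (32 + \left(\frac{24}{29} - \frac{42}{41}\right)) = - (32 - \frac{234}{1189}) = \left(-1\right) \frac{37814}{1189} = - \frac{37814}{1189}$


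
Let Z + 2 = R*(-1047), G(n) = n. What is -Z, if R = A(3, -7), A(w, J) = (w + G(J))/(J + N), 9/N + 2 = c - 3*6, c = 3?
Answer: 17863/32 ≈ 558.22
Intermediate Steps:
N = -9/17 (N = 9/(-2 + (3 - 3*6)) = 9/(-2 + (3 - 18)) = 9/(-2 - 15) = 9/(-17) = 9*(-1/17) = -9/17 ≈ -0.52941)
A(w, J) = (J + w)/(-9/17 + J) (A(w, J) = (w + J)/(J - 9/17) = (J + w)/(-9/17 + J))
R = 17/32 (R = 17*(-7 + 3)/(-9 + 17*(-7)) = 17*(-4)/(-9 - 119) = 17*(-4)/(-128) = 17*(-1/128)*(-4) = 17/32 ≈ 0.53125)
Z = -17863/32 (Z = -2 + (17/32)*(-1047) = -2 - 17799/32 = -17863/32 ≈ -558.22)
-Z = -1*(-17863/32) = 17863/32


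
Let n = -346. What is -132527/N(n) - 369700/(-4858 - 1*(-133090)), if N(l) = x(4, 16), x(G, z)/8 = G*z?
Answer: -2147936083/8206848 ≈ -261.72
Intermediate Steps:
x(G, z) = 8*G*z (x(G, z) = 8*(G*z) = 8*G*z)
N(l) = 512 (N(l) = 8*4*16 = 512)
-132527/N(n) - 369700/(-4858 - 1*(-133090)) = -132527/512 - 369700/(-4858 - 1*(-133090)) = -132527*1/512 - 369700/(-4858 + 133090) = -132527/512 - 369700/128232 = -132527/512 - 369700*1/128232 = -132527/512 - 92425/32058 = -2147936083/8206848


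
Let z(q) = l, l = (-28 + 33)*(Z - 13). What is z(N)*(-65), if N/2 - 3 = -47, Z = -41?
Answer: 17550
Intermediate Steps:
N = -88 (N = 6 + 2*(-47) = 6 - 94 = -88)
l = -270 (l = (-28 + 33)*(-41 - 13) = 5*(-54) = -270)
z(q) = -270
z(N)*(-65) = -270*(-65) = 17550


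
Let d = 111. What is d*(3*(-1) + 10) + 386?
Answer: 1163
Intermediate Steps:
d*(3*(-1) + 10) + 386 = 111*(3*(-1) + 10) + 386 = 111*(-3 + 10) + 386 = 111*7 + 386 = 777 + 386 = 1163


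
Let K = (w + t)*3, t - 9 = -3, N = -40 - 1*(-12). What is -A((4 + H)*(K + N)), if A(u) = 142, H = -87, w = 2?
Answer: -142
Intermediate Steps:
N = -28 (N = -40 + 12 = -28)
t = 6 (t = 9 - 3 = 6)
K = 24 (K = (2 + 6)*3 = 8*3 = 24)
-A((4 + H)*(K + N)) = -1*142 = -142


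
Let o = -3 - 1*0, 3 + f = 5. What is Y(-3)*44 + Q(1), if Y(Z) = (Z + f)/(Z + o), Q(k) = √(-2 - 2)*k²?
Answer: 22/3 + 2*I ≈ 7.3333 + 2.0*I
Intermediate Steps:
f = 2 (f = -3 + 5 = 2)
o = -3 (o = -3 + 0 = -3)
Q(k) = 2*I*k² (Q(k) = √(-4)*k² = (2*I)*k² = 2*I*k²)
Y(Z) = (2 + Z)/(-3 + Z) (Y(Z) = (Z + 2)/(Z - 3) = (2 + Z)/(-3 + Z))
Y(-3)*44 + Q(1) = ((2 - 3)/(-3 - 3))*44 + 2*I*1² = (-1/(-6))*44 + 2*I*1 = -⅙*(-1)*44 + 2*I = (⅙)*44 + 2*I = 22/3 + 2*I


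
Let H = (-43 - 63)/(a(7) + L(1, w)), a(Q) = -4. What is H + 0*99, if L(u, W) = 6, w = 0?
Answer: -53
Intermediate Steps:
H = -53 (H = (-43 - 63)/(-4 + 6) = -106/2 = -106*1/2 = -53)
H + 0*99 = -53 + 0*99 = -53 + 0 = -53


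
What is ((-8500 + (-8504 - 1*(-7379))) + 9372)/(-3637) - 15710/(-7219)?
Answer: 58963677/26255503 ≈ 2.2458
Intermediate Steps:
((-8500 + (-8504 - 1*(-7379))) + 9372)/(-3637) - 15710/(-7219) = ((-8500 + (-8504 + 7379)) + 9372)*(-1/3637) - 15710*(-1/7219) = ((-8500 - 1125) + 9372)*(-1/3637) + 15710/7219 = (-9625 + 9372)*(-1/3637) + 15710/7219 = -253*(-1/3637) + 15710/7219 = 253/3637 + 15710/7219 = 58963677/26255503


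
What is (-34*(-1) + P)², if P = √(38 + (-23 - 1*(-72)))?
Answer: (34 + √87)² ≈ 1877.3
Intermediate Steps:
P = √87 (P = √(38 + (-23 + 72)) = √(38 + 49) = √87 ≈ 9.3274)
(-34*(-1) + P)² = (-34*(-1) + √87)² = (34 + √87)²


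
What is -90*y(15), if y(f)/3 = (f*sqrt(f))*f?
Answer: -60750*sqrt(15) ≈ -2.3528e+5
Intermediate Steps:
y(f) = 3*f**(5/2) (y(f) = 3*((f*sqrt(f))*f) = 3*(f**(3/2)*f) = 3*f**(5/2))
-90*y(15) = -270*15**(5/2) = -270*225*sqrt(15) = -60750*sqrt(15)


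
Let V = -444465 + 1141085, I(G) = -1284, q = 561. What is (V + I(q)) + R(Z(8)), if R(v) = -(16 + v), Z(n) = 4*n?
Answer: 695288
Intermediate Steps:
R(v) = -16 - v
V = 696620
(V + I(q)) + R(Z(8)) = (696620 - 1284) + (-16 - 4*8) = 695336 + (-16 - 1*32) = 695336 + (-16 - 32) = 695336 - 48 = 695288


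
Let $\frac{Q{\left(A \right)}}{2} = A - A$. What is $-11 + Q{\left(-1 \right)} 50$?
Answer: $-11$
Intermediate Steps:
$Q{\left(A \right)} = 0$ ($Q{\left(A \right)} = 2 \left(A - A\right) = 2 \cdot 0 = 0$)
$-11 + Q{\left(-1 \right)} 50 = -11 + 0 \cdot 50 = -11 + 0 = -11$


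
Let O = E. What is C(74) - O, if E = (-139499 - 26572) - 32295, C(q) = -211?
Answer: 198155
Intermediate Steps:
E = -198366 (E = -166071 - 32295 = -198366)
O = -198366
C(74) - O = -211 - 1*(-198366) = -211 + 198366 = 198155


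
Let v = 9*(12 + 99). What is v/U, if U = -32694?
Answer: -333/10898 ≈ -0.030556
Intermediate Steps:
v = 999 (v = 9*111 = 999)
v/U = 999/(-32694) = 999*(-1/32694) = -333/10898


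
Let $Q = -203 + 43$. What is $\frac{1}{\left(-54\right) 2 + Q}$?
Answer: $- \frac{1}{268} \approx -0.0037313$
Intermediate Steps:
$Q = -160$
$\frac{1}{\left(-54\right) 2 + Q} = \frac{1}{\left(-54\right) 2 - 160} = \frac{1}{-108 - 160} = \frac{1}{-268} = - \frac{1}{268}$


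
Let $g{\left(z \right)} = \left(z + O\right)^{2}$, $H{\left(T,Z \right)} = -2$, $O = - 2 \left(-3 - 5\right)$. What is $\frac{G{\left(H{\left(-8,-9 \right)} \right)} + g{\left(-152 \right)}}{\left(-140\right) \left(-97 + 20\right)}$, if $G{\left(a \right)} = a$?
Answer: $\frac{1321}{770} \approx 1.7156$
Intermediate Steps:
$O = 16$ ($O = \left(-2\right) \left(-8\right) = 16$)
$g{\left(z \right)} = \left(16 + z\right)^{2}$ ($g{\left(z \right)} = \left(z + 16\right)^{2} = \left(16 + z\right)^{2}$)
$\frac{G{\left(H{\left(-8,-9 \right)} \right)} + g{\left(-152 \right)}}{\left(-140\right) \left(-97 + 20\right)} = \frac{-2 + \left(16 - 152\right)^{2}}{\left(-140\right) \left(-97 + 20\right)} = \frac{-2 + \left(-136\right)^{2}}{\left(-140\right) \left(-77\right)} = \frac{-2 + 18496}{10780} = 18494 \cdot \frac{1}{10780} = \frac{1321}{770}$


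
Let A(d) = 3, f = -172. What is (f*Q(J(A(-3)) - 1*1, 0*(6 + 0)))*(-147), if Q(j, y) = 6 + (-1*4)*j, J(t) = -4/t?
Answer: 387688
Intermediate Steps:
Q(j, y) = 6 - 4*j
(f*Q(J(A(-3)) - 1*1, 0*(6 + 0)))*(-147) = -172*(6 - 4*(-4/3 - 1*1))*(-147) = -172*(6 - 4*(-4*1/3 - 1))*(-147) = -172*(6 - 4*(-4/3 - 1))*(-147) = -172*(6 - 4*(-7/3))*(-147) = -172*(6 + 28/3)*(-147) = -172*46/3*(-147) = -7912/3*(-147) = 387688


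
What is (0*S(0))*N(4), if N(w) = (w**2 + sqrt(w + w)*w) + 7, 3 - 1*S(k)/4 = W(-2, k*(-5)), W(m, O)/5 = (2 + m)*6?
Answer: 0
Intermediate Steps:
W(m, O) = 60 + 30*m (W(m, O) = 5*((2 + m)*6) = 5*(12 + 6*m) = 60 + 30*m)
S(k) = 12 (S(k) = 12 - 4*(60 + 30*(-2)) = 12 - 4*(60 - 60) = 12 - 4*0 = 12 + 0 = 12)
N(w) = 7 + w**2 + sqrt(2)*w**(3/2) (N(w) = (w**2 + sqrt(2*w)*w) + 7 = (w**2 + (sqrt(2)*sqrt(w))*w) + 7 = (w**2 + sqrt(2)*w**(3/2)) + 7 = 7 + w**2 + sqrt(2)*w**(3/2))
(0*S(0))*N(4) = (0*12)*(7 + 4**2 + sqrt(2)*4**(3/2)) = 0*(7 + 16 + sqrt(2)*8) = 0*(7 + 16 + 8*sqrt(2)) = 0*(23 + 8*sqrt(2)) = 0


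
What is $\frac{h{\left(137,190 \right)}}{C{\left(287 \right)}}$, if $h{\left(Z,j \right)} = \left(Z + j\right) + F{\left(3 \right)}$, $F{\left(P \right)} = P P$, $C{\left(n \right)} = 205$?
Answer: $\frac{336}{205} \approx 1.639$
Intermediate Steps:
$F{\left(P \right)} = P^{2}$
$h{\left(Z,j \right)} = 9 + Z + j$ ($h{\left(Z,j \right)} = \left(Z + j\right) + 3^{2} = \left(Z + j\right) + 9 = 9 + Z + j$)
$\frac{h{\left(137,190 \right)}}{C{\left(287 \right)}} = \frac{9 + 137 + 190}{205} = 336 \cdot \frac{1}{205} = \frac{336}{205}$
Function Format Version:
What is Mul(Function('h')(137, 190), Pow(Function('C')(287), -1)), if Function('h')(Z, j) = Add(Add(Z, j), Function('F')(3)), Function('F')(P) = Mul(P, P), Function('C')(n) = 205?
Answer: Rational(336, 205) ≈ 1.6390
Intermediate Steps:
Function('F')(P) = Pow(P, 2)
Function('h')(Z, j) = Add(9, Z, j) (Function('h')(Z, j) = Add(Add(Z, j), Pow(3, 2)) = Add(Add(Z, j), 9) = Add(9, Z, j))
Mul(Function('h')(137, 190), Pow(Function('C')(287), -1)) = Mul(Add(9, 137, 190), Pow(205, -1)) = Mul(336, Rational(1, 205)) = Rational(336, 205)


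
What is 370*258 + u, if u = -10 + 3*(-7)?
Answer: 95429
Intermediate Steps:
u = -31 (u = -10 - 21 = -31)
370*258 + u = 370*258 - 31 = 95460 - 31 = 95429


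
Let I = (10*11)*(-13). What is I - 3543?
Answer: -4973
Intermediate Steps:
I = -1430 (I = 110*(-13) = -1430)
I - 3543 = -1430 - 3543 = -4973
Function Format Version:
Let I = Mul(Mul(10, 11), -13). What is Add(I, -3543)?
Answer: -4973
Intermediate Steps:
I = -1430 (I = Mul(110, -13) = -1430)
Add(I, -3543) = Add(-1430, -3543) = -4973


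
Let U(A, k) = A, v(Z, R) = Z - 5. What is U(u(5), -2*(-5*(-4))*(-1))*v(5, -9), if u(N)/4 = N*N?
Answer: 0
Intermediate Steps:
v(Z, R) = -5 + Z
u(N) = 4*N² (u(N) = 4*(N*N) = 4*N²)
U(u(5), -2*(-5*(-4))*(-1))*v(5, -9) = (4*5²)*(-5 + 5) = (4*25)*0 = 100*0 = 0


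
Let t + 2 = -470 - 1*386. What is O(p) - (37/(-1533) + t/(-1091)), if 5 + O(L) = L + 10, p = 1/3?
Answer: 7645069/1672503 ≈ 4.5710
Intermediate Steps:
t = -858 (t = -2 + (-470 - 1*386) = -2 + (-470 - 386) = -2 - 856 = -858)
p = 1/3 ≈ 0.33333
O(L) = 5 + L (O(L) = -5 + (L + 10) = -5 + (10 + L) = 5 + L)
O(p) - (37/(-1533) + t/(-1091)) = (5 + 1/3) - (37/(-1533) - 858/(-1091)) = 16/3 - (37*(-1/1533) - 858*(-1/1091)) = 16/3 - (-37/1533 + 858/1091) = 16/3 - 1*1274947/1672503 = 16/3 - 1274947/1672503 = 7645069/1672503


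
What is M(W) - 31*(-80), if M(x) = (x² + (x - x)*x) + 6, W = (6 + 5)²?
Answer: 17127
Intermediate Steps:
W = 121 (W = 11² = 121)
M(x) = 6 + x² (M(x) = (x² + 0*x) + 6 = (x² + 0) + 6 = x² + 6 = 6 + x²)
M(W) - 31*(-80) = (6 + 121²) - 31*(-80) = (6 + 14641) + 2480 = 14647 + 2480 = 17127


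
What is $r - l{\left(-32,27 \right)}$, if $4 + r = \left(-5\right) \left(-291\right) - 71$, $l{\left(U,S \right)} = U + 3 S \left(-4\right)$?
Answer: $1736$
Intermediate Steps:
$l{\left(U,S \right)} = U - 12 S$
$r = 1380$ ($r = -4 - -1384 = -4 + \left(1455 - 71\right) = -4 + 1384 = 1380$)
$r - l{\left(-32,27 \right)} = 1380 - \left(-32 - 324\right) = 1380 - -356 = 1380 + 356 = 1736$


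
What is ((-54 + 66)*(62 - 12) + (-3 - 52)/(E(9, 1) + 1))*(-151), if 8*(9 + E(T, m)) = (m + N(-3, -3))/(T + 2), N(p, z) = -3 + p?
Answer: -64966240/709 ≈ -91631.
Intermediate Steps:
E(T, m) = -9 + (-6 + m)/(8*(2 + T)) (E(T, m) = -9 + ((m + (-3 - 3))/(T + 2))/8 = -9 + ((m - 6)/(2 + T))/8 = -9 + ((-6 + m)/(2 + T))/8 = -9 + (-6 + m)/(8*(2 + T)))
((-54 + 66)*(62 - 12) + (-3 - 52)/(E(9, 1) + 1))*(-151) = ((-54 + 66)*(62 - 12) + (-3 - 52)/((-150 + 1 - 72*9)/(8*(2 + 9)) + 1))*(-151) = (12*50 - 55/((1/8)*(-150 + 1 - 648)/11 + 1))*(-151) = (600 - 55/((1/8)*(1/11)*(-797) + 1))*(-151) = (600 - 55/(-797/88 + 1))*(-151) = (600 - 55/(-709/88))*(-151) = (600 - 55*(-88/709))*(-151) = (600 + 4840/709)*(-151) = (430240/709)*(-151) = -64966240/709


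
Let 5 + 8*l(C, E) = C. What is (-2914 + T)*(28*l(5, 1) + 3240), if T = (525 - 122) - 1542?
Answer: -13131720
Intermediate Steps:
l(C, E) = -5/8 + C/8
T = -1139 (T = 403 - 1542 = -1139)
(-2914 + T)*(28*l(5, 1) + 3240) = (-2914 - 1139)*(28*(-5/8 + (1/8)*5) + 3240) = -4053*(28*(-5/8 + 5/8) + 3240) = -4053*(28*0 + 3240) = -4053*(0 + 3240) = -4053*3240 = -13131720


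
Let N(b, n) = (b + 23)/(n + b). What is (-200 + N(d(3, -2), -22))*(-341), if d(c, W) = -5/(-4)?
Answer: 5693677/83 ≈ 68599.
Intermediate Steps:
d(c, W) = 5/4 (d(c, W) = -5*(-¼) = 5/4)
N(b, n) = (23 + b)/(b + n)
(-200 + N(d(3, -2), -22))*(-341) = (-200 + (23 + 5/4)/(5/4 - 22))*(-341) = (-200 + (97/4)/(-83/4))*(-341) = (-200 - 4/83*97/4)*(-341) = (-200 - 97/83)*(-341) = -16697/83*(-341) = 5693677/83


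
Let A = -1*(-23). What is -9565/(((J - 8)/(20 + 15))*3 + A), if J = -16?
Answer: -334775/733 ≈ -456.72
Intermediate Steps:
A = 23
-9565/(((J - 8)/(20 + 15))*3 + A) = -9565/(((-16 - 8)/(20 + 15))*3 + 23) = -9565/(-24/35*3 + 23) = -9565/(-72/35 + 23) = -9565/733/35 = -9565*35/733 = -334775/733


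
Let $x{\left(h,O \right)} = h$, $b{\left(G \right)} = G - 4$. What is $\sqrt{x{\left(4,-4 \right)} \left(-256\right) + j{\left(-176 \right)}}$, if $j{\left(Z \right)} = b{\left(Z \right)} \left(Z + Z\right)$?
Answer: $8 \sqrt{974} \approx 249.67$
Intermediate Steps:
$b{\left(G \right)} = -4 + G$
$j{\left(Z \right)} = 2 Z \left(-4 + Z\right)$ ($j{\left(Z \right)} = \left(-4 + Z\right) \left(Z + Z\right) = \left(-4 + Z\right) 2 Z = 2 Z \left(-4 + Z\right)$)
$\sqrt{x{\left(4,-4 \right)} \left(-256\right) + j{\left(-176 \right)}} = \sqrt{4 \left(-256\right) + 2 \left(-176\right) \left(-4 - 176\right)} = \sqrt{-1024 + 2 \left(-176\right) \left(-180\right)} = \sqrt{-1024 + 63360} = \sqrt{62336} = 8 \sqrt{974}$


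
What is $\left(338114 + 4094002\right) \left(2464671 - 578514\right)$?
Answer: $8359666618212$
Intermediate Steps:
$\left(338114 + 4094002\right) \left(2464671 - 578514\right) = 4432116 \cdot 1886157 = 8359666618212$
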